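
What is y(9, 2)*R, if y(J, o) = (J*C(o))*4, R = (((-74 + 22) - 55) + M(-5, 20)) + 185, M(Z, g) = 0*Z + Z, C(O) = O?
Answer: 5256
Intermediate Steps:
M(Z, g) = Z (M(Z, g) = 0 + Z = Z)
R = 73 (R = (((-74 + 22) - 55) - 5) + 185 = ((-52 - 55) - 5) + 185 = (-107 - 5) + 185 = -112 + 185 = 73)
y(J, o) = 4*J*o (y(J, o) = (J*o)*4 = 4*J*o)
y(9, 2)*R = (4*9*2)*73 = 72*73 = 5256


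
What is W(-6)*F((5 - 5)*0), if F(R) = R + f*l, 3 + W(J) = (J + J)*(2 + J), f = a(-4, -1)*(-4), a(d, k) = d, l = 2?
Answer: 1440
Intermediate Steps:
f = 16 (f = -4*(-4) = 16)
W(J) = -3 + 2*J*(2 + J) (W(J) = -3 + (J + J)*(2 + J) = -3 + (2*J)*(2 + J) = -3 + 2*J*(2 + J))
F(R) = 32 + R (F(R) = R + 16*2 = R + 32 = 32 + R)
W(-6)*F((5 - 5)*0) = (-3 + 2*(-6)² + 4*(-6))*(32 + (5 - 5)*0) = (-3 + 2*36 - 24)*(32 + 0*0) = (-3 + 72 - 24)*(32 + 0) = 45*32 = 1440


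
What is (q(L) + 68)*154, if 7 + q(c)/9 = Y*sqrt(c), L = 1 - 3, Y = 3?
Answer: 770 + 4158*I*sqrt(2) ≈ 770.0 + 5880.3*I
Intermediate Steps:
L = -2
q(c) = -63 + 27*sqrt(c) (q(c) = -63 + 9*(3*sqrt(c)) = -63 + 27*sqrt(c))
(q(L) + 68)*154 = ((-63 + 27*sqrt(-2)) + 68)*154 = ((-63 + 27*(I*sqrt(2))) + 68)*154 = ((-63 + 27*I*sqrt(2)) + 68)*154 = (5 + 27*I*sqrt(2))*154 = 770 + 4158*I*sqrt(2)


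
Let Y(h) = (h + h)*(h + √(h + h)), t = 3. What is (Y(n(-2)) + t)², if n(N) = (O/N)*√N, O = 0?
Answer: 9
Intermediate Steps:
n(N) = 0 (n(N) = (0/N)*√N = 0*√N = 0)
Y(h) = 2*h*(h + √2*√h) (Y(h) = (2*h)*(h + √(2*h)) = (2*h)*(h + √2*√h) = 2*h*(h + √2*√h))
(Y(n(-2)) + t)² = ((2*0² + 2*√2*0^(3/2)) + 3)² = ((2*0 + 2*√2*0) + 3)² = ((0 + 0) + 3)² = (0 + 3)² = 3² = 9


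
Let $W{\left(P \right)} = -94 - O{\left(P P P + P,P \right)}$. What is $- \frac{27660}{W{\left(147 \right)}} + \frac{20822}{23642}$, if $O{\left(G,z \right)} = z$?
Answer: $\frac{329477911}{2848861} \approx 115.65$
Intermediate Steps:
$W{\left(P \right)} = -94 - P$
$- \frac{27660}{W{\left(147 \right)}} + \frac{20822}{23642} = - \frac{27660}{-94 - 147} + \frac{20822}{23642} = - \frac{27660}{-94 - 147} + 20822 \cdot \frac{1}{23642} = - \frac{27660}{-241} + \frac{10411}{11821} = \left(-27660\right) \left(- \frac{1}{241}\right) + \frac{10411}{11821} = \frac{27660}{241} + \frac{10411}{11821} = \frac{329477911}{2848861}$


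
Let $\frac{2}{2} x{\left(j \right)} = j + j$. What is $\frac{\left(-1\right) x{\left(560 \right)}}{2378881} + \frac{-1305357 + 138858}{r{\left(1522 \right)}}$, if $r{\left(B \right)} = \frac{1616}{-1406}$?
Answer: $\frac{1950798501351197}{1922135848} \approx 1.0149 \cdot 10^{6}$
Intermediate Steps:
$x{\left(j \right)} = 2 j$ ($x{\left(j \right)} = j + j = 2 j$)
$r{\left(B \right)} = - \frac{808}{703}$ ($r{\left(B \right)} = 1616 \left(- \frac{1}{1406}\right) = - \frac{808}{703}$)
$\frac{\left(-1\right) x{\left(560 \right)}}{2378881} + \frac{-1305357 + 138858}{r{\left(1522 \right)}} = \frac{\left(-1\right) 2 \cdot 560}{2378881} + \frac{-1305357 + 138858}{- \frac{808}{703}} = \left(-1\right) 1120 \cdot \frac{1}{2378881} - - \frac{820048797}{808} = \left(-1120\right) \frac{1}{2378881} + \frac{820048797}{808} = - \frac{1120}{2378881} + \frac{820048797}{808} = \frac{1950798501351197}{1922135848}$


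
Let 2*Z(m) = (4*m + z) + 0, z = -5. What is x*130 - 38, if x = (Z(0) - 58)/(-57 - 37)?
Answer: 4293/94 ≈ 45.670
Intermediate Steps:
Z(m) = -5/2 + 2*m (Z(m) = ((4*m - 5) + 0)/2 = ((-5 + 4*m) + 0)/2 = (-5 + 4*m)/2 = -5/2 + 2*m)
x = 121/188 (x = ((-5/2 + 2*0) - 58)/(-57 - 37) = ((-5/2 + 0) - 58)/(-94) = (-5/2 - 58)*(-1/94) = -121/2*(-1/94) = 121/188 ≈ 0.64362)
x*130 - 38 = (121/188)*130 - 38 = 7865/94 - 38 = 4293/94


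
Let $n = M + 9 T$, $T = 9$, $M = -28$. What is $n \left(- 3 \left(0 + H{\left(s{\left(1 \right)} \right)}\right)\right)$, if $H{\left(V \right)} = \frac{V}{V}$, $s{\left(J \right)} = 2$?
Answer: $-159$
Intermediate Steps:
$H{\left(V \right)} = 1$
$n = 53$ ($n = -28 + 9 \cdot 9 = -28 + 81 = 53$)
$n \left(- 3 \left(0 + H{\left(s{\left(1 \right)} \right)}\right)\right) = 53 \left(- 3 \left(0 + 1\right)\right) = 53 \left(\left(-3\right) 1\right) = 53 \left(-3\right) = -159$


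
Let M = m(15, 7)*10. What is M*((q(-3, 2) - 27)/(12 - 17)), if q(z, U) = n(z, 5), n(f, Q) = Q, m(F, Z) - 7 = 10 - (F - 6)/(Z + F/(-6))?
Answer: 660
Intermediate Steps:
m(F, Z) = 17 - (-6 + F)/(Z - F/6) (m(F, Z) = 7 + (10 - (F - 6)/(Z + F/(-6))) = 7 + (10 - (-6 + F)/(Z + F*(-⅙))) = 7 + (10 - (-6 + F)/(Z - F/6)) = 17 - (-6 + F)/(Z - F/6))
q(z, U) = 5
M = 150 (M = ((-36 - 102*7 + 23*15)/(15 - 6*7))*10 = ((-36 - 714 + 345)/(15 - 42))*10 = (-405/(-27))*10 = -1/27*(-405)*10 = 15*10 = 150)
M*((q(-3, 2) - 27)/(12 - 17)) = 150*((5 - 27)/(12 - 17)) = 150*(-22/(-5)) = 150*(-22*(-⅕)) = 150*(22/5) = 660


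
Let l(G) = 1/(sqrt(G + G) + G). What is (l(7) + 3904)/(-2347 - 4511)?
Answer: -723/1270 + sqrt(14)/240030 ≈ -0.56928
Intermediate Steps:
l(G) = 1/(G + sqrt(2)*sqrt(G)) (l(G) = 1/(sqrt(2*G) + G) = 1/(sqrt(2)*sqrt(G) + G) = 1/(G + sqrt(2)*sqrt(G)))
(l(7) + 3904)/(-2347 - 4511) = (1/(7 + sqrt(2)*sqrt(7)) + 3904)/(-2347 - 4511) = (1/(7 + sqrt(14)) + 3904)/(-6858) = (3904 + 1/(7 + sqrt(14)))*(-1/6858) = -1952/3429 - 1/(6858*(7 + sqrt(14)))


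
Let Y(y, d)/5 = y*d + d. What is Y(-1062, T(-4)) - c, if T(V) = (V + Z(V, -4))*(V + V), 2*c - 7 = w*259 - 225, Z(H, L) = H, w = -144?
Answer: -320763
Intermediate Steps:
c = -18757 (c = 7/2 + (-144*259 - 225)/2 = 7/2 + (-37296 - 225)/2 = 7/2 + (1/2)*(-37521) = 7/2 - 37521/2 = -18757)
T(V) = 4*V**2 (T(V) = (V + V)*(V + V) = (2*V)*(2*V) = 4*V**2)
Y(y, d) = 5*d + 5*d*y (Y(y, d) = 5*(y*d + d) = 5*(d*y + d) = 5*(d + d*y) = 5*d + 5*d*y)
Y(-1062, T(-4)) - c = 5*(4*(-4)**2)*(1 - 1062) - 1*(-18757) = 5*(4*16)*(-1061) + 18757 = 5*64*(-1061) + 18757 = -339520 + 18757 = -320763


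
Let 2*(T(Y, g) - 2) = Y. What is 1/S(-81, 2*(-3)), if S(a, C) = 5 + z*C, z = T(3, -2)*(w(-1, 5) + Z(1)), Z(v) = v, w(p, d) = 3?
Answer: -1/79 ≈ -0.012658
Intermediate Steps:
T(Y, g) = 2 + Y/2
z = 14 (z = (2 + (1/2)*3)*(3 + 1) = (2 + 3/2)*4 = (7/2)*4 = 14)
S(a, C) = 5 + 14*C
1/S(-81, 2*(-3)) = 1/(5 + 14*(2*(-3))) = 1/(5 + 14*(-6)) = 1/(5 - 84) = 1/(-79) = -1/79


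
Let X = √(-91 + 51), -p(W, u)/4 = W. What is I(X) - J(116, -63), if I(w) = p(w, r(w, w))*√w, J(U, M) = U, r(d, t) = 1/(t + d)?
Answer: -116 - 16*I*2^(¼)*5^(¾)*√I ≈ -71.013 - 44.987*I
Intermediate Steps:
r(d, t) = 1/(d + t)
p(W, u) = -4*W
X = 2*I*√10 (X = √(-40) = 2*I*√10 ≈ 6.3246*I)
I(w) = -4*w^(3/2) (I(w) = (-4*w)*√w = -4*w^(3/2))
I(X) - J(116, -63) = -4*4*2^(¼)*5^(¾)*I^(3/2) - 1*116 = -16*2^(¼)*5^(¾)*I^(3/2) - 116 = -116 - 16*2^(¼)*5^(¾)*I^(3/2)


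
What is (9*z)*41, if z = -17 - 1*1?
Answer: -6642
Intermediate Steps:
z = -18 (z = -17 - 1 = -18)
(9*z)*41 = (9*(-18))*41 = -162*41 = -6642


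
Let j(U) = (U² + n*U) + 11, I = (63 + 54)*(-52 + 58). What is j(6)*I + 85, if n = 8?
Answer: 66775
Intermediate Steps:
I = 702 (I = 117*6 = 702)
j(U) = 11 + U² + 8*U (j(U) = (U² + 8*U) + 11 = 11 + U² + 8*U)
j(6)*I + 85 = (11 + 6² + 8*6)*702 + 85 = (11 + 36 + 48)*702 + 85 = 95*702 + 85 = 66690 + 85 = 66775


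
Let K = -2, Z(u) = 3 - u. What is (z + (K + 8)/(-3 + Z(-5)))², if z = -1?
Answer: 1/25 ≈ 0.040000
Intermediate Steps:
(z + (K + 8)/(-3 + Z(-5)))² = (-1 + (-2 + 8)/(-3 + (3 - 1*(-5))))² = (-1 + 6/(-3 + (3 + 5)))² = (-1 + 6/(-3 + 8))² = (-1 + 6/5)² = (⅕)² = 1/25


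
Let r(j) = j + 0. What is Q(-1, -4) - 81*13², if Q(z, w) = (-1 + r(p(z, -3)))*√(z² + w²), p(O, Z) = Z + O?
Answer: -13689 - 5*√17 ≈ -13710.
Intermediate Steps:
p(O, Z) = O + Z
r(j) = j
Q(z, w) = √(w² + z²)*(-4 + z) (Q(z, w) = (-1 + (z - 3))*√(z² + w²) = (-1 + (-3 + z))*√(w² + z²) = (-4 + z)*√(w² + z²) = √(w² + z²)*(-4 + z))
Q(-1, -4) - 81*13² = √((-4)² + (-1)²)*(-4 - 1) - 81*13² = √(16 + 1)*(-5) - 81*169 = √17*(-5) - 13689 = -5*√17 - 13689 = -13689 - 5*√17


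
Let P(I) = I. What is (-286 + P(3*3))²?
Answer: 76729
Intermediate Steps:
(-286 + P(3*3))² = (-286 + 3*3)² = (-286 + 9)² = (-277)² = 76729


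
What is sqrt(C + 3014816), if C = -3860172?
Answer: 2*I*sqrt(211339) ≈ 919.43*I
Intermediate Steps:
sqrt(C + 3014816) = sqrt(-3860172 + 3014816) = sqrt(-845356) = 2*I*sqrt(211339)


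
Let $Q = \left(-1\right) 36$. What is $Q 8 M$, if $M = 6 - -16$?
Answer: $-6336$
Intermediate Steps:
$M = 22$ ($M = 6 + 16 = 22$)
$Q = -36$
$Q 8 M = \left(-36\right) 8 \cdot 22 = \left(-288\right) 22 = -6336$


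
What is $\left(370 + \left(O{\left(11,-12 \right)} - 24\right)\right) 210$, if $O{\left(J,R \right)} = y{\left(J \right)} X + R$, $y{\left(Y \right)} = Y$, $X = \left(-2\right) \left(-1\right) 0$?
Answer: $70140$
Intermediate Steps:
$X = 0$ ($X = 2 \cdot 0 = 0$)
$O{\left(J,R \right)} = R$ ($O{\left(J,R \right)} = J 0 + R = 0 + R = R$)
$\left(370 + \left(O{\left(11,-12 \right)} - 24\right)\right) 210 = \left(370 - 36\right) 210 = 334 \cdot 210 = 70140$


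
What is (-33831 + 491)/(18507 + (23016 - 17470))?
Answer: -33340/24053 ≈ -1.3861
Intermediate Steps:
(-33831 + 491)/(18507 + (23016 - 17470)) = -33340/(18507 + 5546) = -33340/24053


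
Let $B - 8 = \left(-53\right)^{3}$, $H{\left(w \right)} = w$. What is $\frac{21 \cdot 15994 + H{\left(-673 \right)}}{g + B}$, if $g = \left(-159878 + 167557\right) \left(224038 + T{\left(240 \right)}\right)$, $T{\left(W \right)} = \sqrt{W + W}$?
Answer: $\frac{11767873685317}{60392284863363241} - \frac{1470861988 \sqrt{30}}{422745994043542687} \approx 0.00019484$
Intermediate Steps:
$T{\left(W \right)} = \sqrt{2} \sqrt{W}$ ($T{\left(W \right)} = \sqrt{2 W} = \sqrt{2} \sqrt{W}$)
$B = -148869$ ($B = 8 + \left(-53\right)^{3} = 8 - 148877 = -148869$)
$g = 1720387802 + 30716 \sqrt{30}$ ($g = \left(-159878 + 167557\right) \left(224038 + \sqrt{2} \sqrt{240}\right) = 7679 \left(224038 + \sqrt{2} \cdot 4 \sqrt{15}\right) = 7679 \left(224038 + 4 \sqrt{30}\right) = 1720387802 + 30716 \sqrt{30} \approx 1.7206 \cdot 10^{9}$)
$\frac{21 \cdot 15994 + H{\left(-673 \right)}}{g + B} = \frac{21 \cdot 15994 - 673}{\left(1720387802 + 30716 \sqrt{30}\right) - 148869} = \frac{335874 - 673}{1720238933 + 30716 \sqrt{30}} = \frac{335201}{1720238933 + 30716 \sqrt{30}}$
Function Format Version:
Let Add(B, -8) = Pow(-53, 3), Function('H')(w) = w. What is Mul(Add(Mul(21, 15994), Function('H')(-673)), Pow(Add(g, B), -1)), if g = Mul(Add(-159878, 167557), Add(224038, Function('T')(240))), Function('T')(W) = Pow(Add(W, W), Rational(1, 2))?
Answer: Add(Rational(11767873685317, 60392284863363241), Mul(Rational(-1470861988, 422745994043542687), Pow(30, Rational(1, 2)))) ≈ 0.00019484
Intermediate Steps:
Function('T')(W) = Mul(Pow(2, Rational(1, 2)), Pow(W, Rational(1, 2))) (Function('T')(W) = Pow(Mul(2, W), Rational(1, 2)) = Mul(Pow(2, Rational(1, 2)), Pow(W, Rational(1, 2))))
B = -148869 (B = Add(8, Pow(-53, 3)) = Add(8, -148877) = -148869)
g = Add(1720387802, Mul(30716, Pow(30, Rational(1, 2)))) (g = Mul(Add(-159878, 167557), Add(224038, Mul(Pow(2, Rational(1, 2)), Pow(240, Rational(1, 2))))) = Mul(7679, Add(224038, Mul(Pow(2, Rational(1, 2)), Mul(4, Pow(15, Rational(1, 2)))))) = Mul(7679, Add(224038, Mul(4, Pow(30, Rational(1, 2))))) = Add(1720387802, Mul(30716, Pow(30, Rational(1, 2)))) ≈ 1.7206e+9)
Mul(Add(Mul(21, 15994), Function('H')(-673)), Pow(Add(g, B), -1)) = Mul(Add(Mul(21, 15994), -673), Pow(Add(Add(1720387802, Mul(30716, Pow(30, Rational(1, 2)))), -148869), -1)) = Mul(Add(335874, -673), Pow(Add(1720238933, Mul(30716, Pow(30, Rational(1, 2)))), -1)) = Mul(335201, Pow(Add(1720238933, Mul(30716, Pow(30, Rational(1, 2)))), -1))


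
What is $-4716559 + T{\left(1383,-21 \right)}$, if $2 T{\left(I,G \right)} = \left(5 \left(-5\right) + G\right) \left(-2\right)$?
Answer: $-4716513$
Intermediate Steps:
$T{\left(I,G \right)} = 25 - G$ ($T{\left(I,G \right)} = \frac{\left(5 \left(-5\right) + G\right) \left(-2\right)}{2} = \frac{\left(-25 + G\right) \left(-2\right)}{2} = \frac{50 - 2 G}{2} = 25 - G$)
$-4716559 + T{\left(1383,-21 \right)} = -4716559 + \left(25 - -21\right) = -4716559 + \left(25 + 21\right) = -4716559 + 46 = -4716513$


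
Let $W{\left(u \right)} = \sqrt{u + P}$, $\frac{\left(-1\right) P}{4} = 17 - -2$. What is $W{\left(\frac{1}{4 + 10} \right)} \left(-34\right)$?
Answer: $- \frac{17 i \sqrt{14882}}{7} \approx - 296.27 i$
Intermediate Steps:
$P = -76$ ($P = - 4 \left(17 - -2\right) = - 4 \left(17 + 2\right) = \left(-4\right) 19 = -76$)
$W{\left(u \right)} = \sqrt{-76 + u}$ ($W{\left(u \right)} = \sqrt{u - 76} = \sqrt{-76 + u}$)
$W{\left(\frac{1}{4 + 10} \right)} \left(-34\right) = \sqrt{-76 + \frac{1}{4 + 10}} \left(-34\right) = \sqrt{-76 + \frac{1}{14}} \left(-34\right) = \sqrt{- \frac{1063}{14}} \left(-34\right) = \frac{i \sqrt{14882}}{14} \left(-34\right) = - \frac{17 i \sqrt{14882}}{7}$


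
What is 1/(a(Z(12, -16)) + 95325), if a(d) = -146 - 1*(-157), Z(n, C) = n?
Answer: 1/95336 ≈ 1.0489e-5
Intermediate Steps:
a(d) = 11 (a(d) = -146 + 157 = 11)
1/(a(Z(12, -16)) + 95325) = 1/(11 + 95325) = 1/95336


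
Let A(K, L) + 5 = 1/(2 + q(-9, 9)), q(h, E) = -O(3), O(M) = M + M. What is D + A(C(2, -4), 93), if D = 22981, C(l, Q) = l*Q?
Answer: 91903/4 ≈ 22976.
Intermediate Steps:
O(M) = 2*M
C(l, Q) = Q*l
q(h, E) = -6 (q(h, E) = -2*3 = -1*6 = -6)
A(K, L) = -21/4 (A(K, L) = -5 + 1/(2 - 6) = -5 + 1/(-4) = -5 - ¼ = -21/4)
D + A(C(2, -4), 93) = 22981 - 21/4 = 91903/4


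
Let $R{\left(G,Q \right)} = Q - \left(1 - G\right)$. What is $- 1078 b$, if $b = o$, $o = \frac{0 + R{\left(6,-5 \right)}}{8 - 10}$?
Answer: $0$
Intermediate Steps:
$R{\left(G,Q \right)} = -1 + G + Q$ ($R{\left(G,Q \right)} = Q + \left(-1 + G\right) = -1 + G + Q$)
$o = 0$ ($o = \frac{0 - 0}{8 - 10} = \frac{0 + 0}{-2} = 0 \left(- \frac{1}{2}\right) = 0$)
$b = 0$
$- 1078 b = \left(-1078\right) 0 = 0$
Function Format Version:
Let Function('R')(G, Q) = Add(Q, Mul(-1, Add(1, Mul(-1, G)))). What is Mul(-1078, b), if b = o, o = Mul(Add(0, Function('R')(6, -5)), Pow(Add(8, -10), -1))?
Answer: 0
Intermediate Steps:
Function('R')(G, Q) = Add(-1, G, Q) (Function('R')(G, Q) = Add(Q, Add(-1, G)) = Add(-1, G, Q))
o = 0 (o = Mul(Add(0, Add(-1, 6, -5)), Pow(Add(8, -10), -1)) = Mul(Add(0, 0), Pow(-2, -1)) = Mul(0, Rational(-1, 2)) = 0)
b = 0
Mul(-1078, b) = Mul(-1078, 0) = 0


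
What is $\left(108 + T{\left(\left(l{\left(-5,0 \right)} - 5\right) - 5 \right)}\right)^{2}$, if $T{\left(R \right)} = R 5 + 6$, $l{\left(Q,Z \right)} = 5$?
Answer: $7921$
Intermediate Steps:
$T{\left(R \right)} = 6 + 5 R$ ($T{\left(R \right)} = 5 R + 6 = 6 + 5 R$)
$\left(108 + T{\left(\left(l{\left(-5,0 \right)} - 5\right) - 5 \right)}\right)^{2} = \left(108 + \left(6 + 5 \left(\left(5 - 5\right) - 5\right)\right)\right)^{2} = \left(108 + \left(6 + 5 \left(0 - 5\right)\right)\right)^{2} = \left(108 + \left(6 + 5 \left(-5\right)\right)\right)^{2} = \left(108 + \left(6 - 25\right)\right)^{2} = \left(108 - 19\right)^{2} = 89^{2} = 7921$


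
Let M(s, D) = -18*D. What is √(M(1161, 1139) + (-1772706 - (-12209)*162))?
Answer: 5*√7386 ≈ 429.71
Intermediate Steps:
√(M(1161, 1139) + (-1772706 - (-12209)*162)) = √(-18*1139 + (-1772706 - (-12209)*162)) = √(-20502 + (-1772706 - 1*(-1977858))) = √(-20502 + (-1772706 + 1977858)) = √(-20502 + 205152) = √184650 = 5*√7386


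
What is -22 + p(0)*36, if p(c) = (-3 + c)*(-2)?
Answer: 194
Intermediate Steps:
p(c) = 6 - 2*c
-22 + p(0)*36 = -22 + (6 - 2*0)*36 = -22 + (6 + 0)*36 = -22 + 6*36 = -22 + 216 = 194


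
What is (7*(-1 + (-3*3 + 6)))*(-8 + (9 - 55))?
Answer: 1512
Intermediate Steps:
(7*(-1 + (-3*3 + 6)))*(-8 + (9 - 55)) = (7*(-1 + (-9 + 6)))*(-8 - 46) = (7*(-1 - 3))*(-54) = (7*(-4))*(-54) = -28*(-54) = 1512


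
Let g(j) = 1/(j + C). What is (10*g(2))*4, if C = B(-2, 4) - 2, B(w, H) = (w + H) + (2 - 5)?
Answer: -40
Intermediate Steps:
B(w, H) = -3 + H + w (B(w, H) = (H + w) - 3 = -3 + H + w)
C = -3 (C = (-3 + 4 - 2) - 2 = -1 - 2 = -3)
g(j) = 1/(-3 + j) (g(j) = 1/(j - 3) = 1/(-3 + j))
(10*g(2))*4 = (10/(-3 + 2))*4 = (10/(-1))*4 = (10*(-1))*4 = -10*4 = -40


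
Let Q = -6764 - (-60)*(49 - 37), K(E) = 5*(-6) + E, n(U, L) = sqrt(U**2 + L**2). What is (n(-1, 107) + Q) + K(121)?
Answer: -5953 + 5*sqrt(458) ≈ -5846.0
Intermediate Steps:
n(U, L) = sqrt(L**2 + U**2)
K(E) = -30 + E
Q = -6044 (Q = -6764 - (-60)*12 = -6764 - 1*(-720) = -6764 + 720 = -6044)
(n(-1, 107) + Q) + K(121) = (sqrt(107**2 + (-1)**2) - 6044) + (-30 + 121) = (sqrt(11449 + 1) - 6044) + 91 = (sqrt(11450) - 6044) + 91 = (5*sqrt(458) - 6044) + 91 = (-6044 + 5*sqrt(458)) + 91 = -5953 + 5*sqrt(458)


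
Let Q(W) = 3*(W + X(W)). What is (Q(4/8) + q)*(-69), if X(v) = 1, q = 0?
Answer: -621/2 ≈ -310.50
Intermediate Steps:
Q(W) = 3 + 3*W (Q(W) = 3*(W + 1) = 3*(1 + W) = 3 + 3*W)
(Q(4/8) + q)*(-69) = ((3 + 3*(4/8)) + 0)*(-69) = ((3 + 3*(4*(⅛))) + 0)*(-69) = ((3 + 3*(½)) + 0)*(-69) = ((3 + 3/2) + 0)*(-69) = (9/2 + 0)*(-69) = (9/2)*(-69) = -621/2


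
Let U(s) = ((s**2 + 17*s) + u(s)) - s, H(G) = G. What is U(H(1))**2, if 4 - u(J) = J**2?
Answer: 400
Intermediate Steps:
u(J) = 4 - J**2
U(s) = 4 + 16*s (U(s) = ((s**2 + 17*s) + (4 - s**2)) - s = (4 + 17*s) - s = 4 + 16*s)
U(H(1))**2 = (4 + 16*1)**2 = (4 + 16)**2 = 20**2 = 400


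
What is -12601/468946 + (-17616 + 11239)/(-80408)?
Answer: 988623717/18853504984 ≈ 0.052437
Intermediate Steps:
-12601/468946 + (-17616 + 11239)/(-80408) = -12601*1/468946 - 6377*(-1/80408) = -12601/468946 + 6377/80408 = 988623717/18853504984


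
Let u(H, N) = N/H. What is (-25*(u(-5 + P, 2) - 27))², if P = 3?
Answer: 490000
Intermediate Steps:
(-25*(u(-5 + P, 2) - 27))² = (-25*(2/(-5 + 3) - 27))² = (-25*(2/(-2) - 27))² = (-25*(2*(-½) - 27))² = (-25*(-1 - 27))² = (-25*(-28))² = 700² = 490000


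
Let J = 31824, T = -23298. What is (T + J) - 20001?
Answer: -11475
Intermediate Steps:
(T + J) - 20001 = (-23298 + 31824) - 20001 = 8526 - 20001 = -11475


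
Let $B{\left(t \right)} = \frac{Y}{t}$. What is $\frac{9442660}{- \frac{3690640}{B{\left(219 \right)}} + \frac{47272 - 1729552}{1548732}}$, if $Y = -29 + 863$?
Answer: $- \frac{16939640077414}{1738561513637} \approx -9.7435$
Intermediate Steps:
$Y = 834$
$B{\left(t \right)} = \frac{834}{t}$
$\frac{9442660}{- \frac{3690640}{B{\left(219 \right)}} + \frac{47272 - 1729552}{1548732}} = \frac{9442660}{- \frac{3690640}{834 \cdot \frac{1}{219}} + \frac{47272 - 1729552}{1548732}} = \frac{9442660}{- \frac{3690640}{834 \cdot \frac{1}{219}} - \frac{140190}{129061}} = \frac{9442660}{- \frac{3690640}{\frac{278}{73}} - \frac{140190}{129061}} = \frac{9442660}{\left(-3690640\right) \frac{73}{278} - \frac{140190}{129061}} = \frac{9442660}{- \frac{134708360}{139} - \frac{140190}{129061}} = \frac{9442660}{- \frac{17385615136370}{17939479}} = 9442660 \left(- \frac{17939479}{17385615136370}\right) = - \frac{16939640077414}{1738561513637}$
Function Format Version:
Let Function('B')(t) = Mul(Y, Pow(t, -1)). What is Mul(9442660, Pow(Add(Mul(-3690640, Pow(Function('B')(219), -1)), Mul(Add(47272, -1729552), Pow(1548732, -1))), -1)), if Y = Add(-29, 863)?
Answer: Rational(-16939640077414, 1738561513637) ≈ -9.7435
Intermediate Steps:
Y = 834
Function('B')(t) = Mul(834, Pow(t, -1))
Mul(9442660, Pow(Add(Mul(-3690640, Pow(Function('B')(219), -1)), Mul(Add(47272, -1729552), Pow(1548732, -1))), -1)) = Mul(9442660, Pow(Add(Mul(-3690640, Pow(Mul(834, Pow(219, -1)), -1)), Mul(Add(47272, -1729552), Pow(1548732, -1))), -1)) = Mul(9442660, Pow(Add(Mul(-3690640, Pow(Mul(834, Rational(1, 219)), -1)), Mul(-1682280, Rational(1, 1548732))), -1)) = Mul(9442660, Pow(Add(Mul(-3690640, Pow(Rational(278, 73), -1)), Rational(-140190, 129061)), -1)) = Mul(9442660, Pow(Add(Mul(-3690640, Rational(73, 278)), Rational(-140190, 129061)), -1)) = Mul(9442660, Pow(Add(Rational(-134708360, 139), Rational(-140190, 129061)), -1)) = Mul(9442660, Pow(Rational(-17385615136370, 17939479), -1)) = Mul(9442660, Rational(-17939479, 17385615136370)) = Rational(-16939640077414, 1738561513637)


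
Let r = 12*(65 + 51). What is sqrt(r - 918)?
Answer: sqrt(474) ≈ 21.772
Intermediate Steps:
r = 1392 (r = 12*116 = 1392)
sqrt(r - 918) = sqrt(1392 - 918) = sqrt(474)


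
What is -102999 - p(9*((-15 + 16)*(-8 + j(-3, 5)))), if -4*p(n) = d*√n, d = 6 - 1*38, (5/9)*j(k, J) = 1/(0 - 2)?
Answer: -102999 - 12*I*√890/5 ≈ -1.03e+5 - 71.599*I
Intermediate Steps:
j(k, J) = -9/10 (j(k, J) = 9/(5*(0 - 2)) = (9/5)/(-2) = (9/5)*(-½) = -9/10)
d = -32 (d = 6 - 38 = -32)
p(n) = 8*√n (p(n) = -(-8)*√n = 8*√n)
-102999 - p(9*((-15 + 16)*(-8 + j(-3, 5)))) = -102999 - 8*√(9*((-15 + 16)*(-8 - 9/10))) = -102999 - 8*√(9*(1*(-89/10))) = -102999 - 8*√(9*(-89/10)) = -102999 - 8*√(-801/10) = -102999 - 8*3*I*√890/10 = -102999 - 12*I*√890/5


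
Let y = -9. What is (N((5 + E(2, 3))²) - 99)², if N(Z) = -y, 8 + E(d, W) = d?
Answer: 8100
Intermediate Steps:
E(d, W) = -8 + d
N(Z) = 9 (N(Z) = -1*(-9) = 9)
(N((5 + E(2, 3))²) - 99)² = (9 - 99)² = (-90)² = 8100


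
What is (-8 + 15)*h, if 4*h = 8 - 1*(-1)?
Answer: 63/4 ≈ 15.750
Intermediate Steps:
h = 9/4 (h = (8 - 1*(-1))/4 = (8 + 1)/4 = (¼)*9 = 9/4 ≈ 2.2500)
(-8 + 15)*h = (-8 + 15)*(9/4) = 7*(9/4) = 63/4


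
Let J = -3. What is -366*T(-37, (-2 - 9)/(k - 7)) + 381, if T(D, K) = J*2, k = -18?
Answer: 2577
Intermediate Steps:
T(D, K) = -6 (T(D, K) = -3*2 = -6)
-366*T(-37, (-2 - 9)/(k - 7)) + 381 = -366*(-6) + 381 = 2196 + 381 = 2577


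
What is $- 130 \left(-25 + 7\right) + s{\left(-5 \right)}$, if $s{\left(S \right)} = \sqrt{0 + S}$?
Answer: $2340 + i \sqrt{5} \approx 2340.0 + 2.2361 i$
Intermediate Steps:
$s{\left(S \right)} = \sqrt{S}$
$- 130 \left(-25 + 7\right) + s{\left(-5 \right)} = - 130 \left(-25 + 7\right) + \sqrt{-5} = \left(-130\right) \left(-18\right) + i \sqrt{5} = 2340 + i \sqrt{5}$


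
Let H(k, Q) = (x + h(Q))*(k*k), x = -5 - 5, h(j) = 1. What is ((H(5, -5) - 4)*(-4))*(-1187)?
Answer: -1087292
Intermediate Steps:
x = -10
H(k, Q) = -9*k² (H(k, Q) = (-10 + 1)*(k*k) = -9*k²)
((H(5, -5) - 4)*(-4))*(-1187) = ((-9*5² - 4)*(-4))*(-1187) = ((-9*25 - 4)*(-4))*(-1187) = ((-225 - 4)*(-4))*(-1187) = -229*(-4)*(-1187) = 916*(-1187) = -1087292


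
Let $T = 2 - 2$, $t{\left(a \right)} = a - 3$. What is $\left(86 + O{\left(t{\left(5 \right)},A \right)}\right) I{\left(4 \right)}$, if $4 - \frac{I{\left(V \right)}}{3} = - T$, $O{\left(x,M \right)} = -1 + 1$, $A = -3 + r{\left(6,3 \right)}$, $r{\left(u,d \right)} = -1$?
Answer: $1032$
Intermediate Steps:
$t{\left(a \right)} = -3 + a$
$A = -4$ ($A = -3 - 1 = -4$)
$T = 0$
$O{\left(x,M \right)} = 0$
$I{\left(V \right)} = 12$ ($I{\left(V \right)} = 12 - 3 \left(\left(-1\right) 0\right) = 12 - 0 = 12 + 0 = 12$)
$\left(86 + O{\left(t{\left(5 \right)},A \right)}\right) I{\left(4 \right)} = \left(86 + 0\right) 12 = 86 \cdot 12 = 1032$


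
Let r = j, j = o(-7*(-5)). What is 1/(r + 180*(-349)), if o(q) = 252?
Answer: -1/62568 ≈ -1.5983e-5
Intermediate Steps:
j = 252
r = 252
1/(r + 180*(-349)) = 1/(252 + 180*(-349)) = 1/(252 - 62820) = 1/(-62568) = -1/62568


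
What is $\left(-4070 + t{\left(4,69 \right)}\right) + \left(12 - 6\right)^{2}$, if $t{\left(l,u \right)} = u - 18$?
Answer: $-3983$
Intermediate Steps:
$t{\left(l,u \right)} = -18 + u$ ($t{\left(l,u \right)} = u - 18 = -18 + u$)
$\left(-4070 + t{\left(4,69 \right)}\right) + \left(12 - 6\right)^{2} = \left(-4070 + \left(-18 + 69\right)\right) + \left(12 - 6\right)^{2} = \left(-4070 + 51\right) + 6^{2} = -4019 + 36 = -3983$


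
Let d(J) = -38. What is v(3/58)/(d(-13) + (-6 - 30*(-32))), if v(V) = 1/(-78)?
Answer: -1/71448 ≈ -1.3996e-5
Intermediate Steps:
v(V) = -1/78
v(3/58)/(d(-13) + (-6 - 30*(-32))) = -1/(78*(-38 + (-6 - 30*(-32)))) = -1/(78*(-38 + (-6 + 960))) = -1/(78*(-38 + 954)) = -1/78/916 = -1/78*1/916 = -1/71448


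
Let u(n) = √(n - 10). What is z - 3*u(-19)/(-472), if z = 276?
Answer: 276 + 3*I*√29/472 ≈ 276.0 + 0.034228*I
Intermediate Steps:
u(n) = √(-10 + n)
z - 3*u(-19)/(-472) = 276 - 3*√(-10 - 19)/(-472) = 276 - 3*√(-29)*(-1)/472 = 276 - 3*I*√29*(-1)/472 = 276 - (-3)*I*√29/472 = 276 + 3*I*√29/472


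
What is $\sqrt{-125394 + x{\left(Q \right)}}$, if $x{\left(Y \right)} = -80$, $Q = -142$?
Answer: $i \sqrt{125474} \approx 354.22 i$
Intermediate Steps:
$\sqrt{-125394 + x{\left(Q \right)}} = \sqrt{-125394 - 80} = \sqrt{-125474} = i \sqrt{125474}$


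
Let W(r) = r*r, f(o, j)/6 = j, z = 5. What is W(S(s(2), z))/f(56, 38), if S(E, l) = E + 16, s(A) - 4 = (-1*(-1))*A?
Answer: 121/57 ≈ 2.1228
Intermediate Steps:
f(o, j) = 6*j
s(A) = 4 + A (s(A) = 4 + (-1*(-1))*A = 4 + 1*A = 4 + A)
S(E, l) = 16 + E
W(r) = r²
W(S(s(2), z))/f(56, 38) = (16 + (4 + 2))²/((6*38)) = (16 + 6)²/228 = 22²*(1/228) = 484*(1/228) = 121/57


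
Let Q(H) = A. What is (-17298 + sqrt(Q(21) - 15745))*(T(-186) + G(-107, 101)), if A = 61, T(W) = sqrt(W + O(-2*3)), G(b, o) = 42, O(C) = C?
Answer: -4*(21 + 4*I*sqrt(3))*(8649 - I*sqrt(3921)) ≈ -7.2825e+5 - 2.3443e+5*I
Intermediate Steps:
T(W) = sqrt(-6 + W) (T(W) = sqrt(W - 2*3) = sqrt(W - 6) = sqrt(-6 + W))
Q(H) = 61
(-17298 + sqrt(Q(21) - 15745))*(T(-186) + G(-107, 101)) = (-17298 + sqrt(61 - 15745))*(sqrt(-6 - 186) + 42) = (-17298 + sqrt(-15684))*(sqrt(-192) + 42) = (-17298 + 2*I*sqrt(3921))*(8*I*sqrt(3) + 42) = (-17298 + 2*I*sqrt(3921))*(42 + 8*I*sqrt(3))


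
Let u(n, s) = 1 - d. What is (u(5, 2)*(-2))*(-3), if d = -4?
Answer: 30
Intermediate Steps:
u(n, s) = 5 (u(n, s) = 1 - 1*(-4) = 1 + 4 = 5)
(u(5, 2)*(-2))*(-3) = (5*(-2))*(-3) = -10*(-3) = 30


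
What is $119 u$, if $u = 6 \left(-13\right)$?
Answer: $-9282$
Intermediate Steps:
$u = -78$
$119 u = 119 \left(-78\right) = -9282$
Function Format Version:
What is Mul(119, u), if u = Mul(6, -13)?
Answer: -9282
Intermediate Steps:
u = -78
Mul(119, u) = Mul(119, -78) = -9282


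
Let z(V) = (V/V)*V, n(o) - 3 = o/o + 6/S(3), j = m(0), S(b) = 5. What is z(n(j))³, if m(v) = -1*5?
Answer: 17576/125 ≈ 140.61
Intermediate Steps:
m(v) = -5
j = -5
n(o) = 26/5 (n(o) = 3 + (o/o + 6/5) = 3 + (1 + 6*(⅕)) = 3 + (1 + 6/5) = 3 + 11/5 = 26/5)
z(V) = V (z(V) = 1*V = V)
z(n(j))³ = (26/5)³ = 17576/125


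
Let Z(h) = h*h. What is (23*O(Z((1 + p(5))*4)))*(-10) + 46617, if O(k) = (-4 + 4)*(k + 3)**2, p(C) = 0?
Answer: 46617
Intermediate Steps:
Z(h) = h**2
O(k) = 0 (O(k) = 0*(3 + k)**2 = 0)
(23*O(Z((1 + p(5))*4)))*(-10) + 46617 = (23*0)*(-10) + 46617 = 0*(-10) + 46617 = 0 + 46617 = 46617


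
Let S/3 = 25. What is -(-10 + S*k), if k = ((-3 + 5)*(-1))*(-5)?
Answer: -740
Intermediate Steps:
S = 75 (S = 3*25 = 75)
k = 10 (k = (2*(-1))*(-5) = -2*(-5) = 10)
-(-10 + S*k) = -(-10 + 75*10) = -(-10 + 750) = -1*740 = -740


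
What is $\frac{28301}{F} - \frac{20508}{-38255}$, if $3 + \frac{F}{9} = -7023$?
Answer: $\frac{214148117}{2419016670} \approx 0.088527$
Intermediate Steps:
$F = -63234$ ($F = -27 + 9 \left(-7023\right) = -27 - 63207 = -63234$)
$\frac{28301}{F} - \frac{20508}{-38255} = \frac{28301}{-63234} - \frac{20508}{-38255} = 28301 \left(- \frac{1}{63234}\right) - - \frac{20508}{38255} = - \frac{28301}{63234} + \frac{20508}{38255} = \frac{214148117}{2419016670}$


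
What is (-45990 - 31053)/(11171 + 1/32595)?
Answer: -2511216585/364118746 ≈ -6.8967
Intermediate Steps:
(-45990 - 31053)/(11171 + 1/32595) = -77043/(11171 + 1/32595) = -77043/364118746/32595 = -77043*32595/364118746 = -2511216585/364118746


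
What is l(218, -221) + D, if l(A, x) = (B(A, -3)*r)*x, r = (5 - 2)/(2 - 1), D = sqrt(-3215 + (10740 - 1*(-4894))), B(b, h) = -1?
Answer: 663 + sqrt(12419) ≈ 774.44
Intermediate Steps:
D = sqrt(12419) (D = sqrt(-3215 + (10740 + 4894)) = sqrt(-3215 + 15634) = sqrt(12419) ≈ 111.44)
r = 3 (r = 3/1 = 3*1 = 3)
l(A, x) = -3*x (l(A, x) = (-1*3)*x = -3*x)
l(218, -221) + D = -3*(-221) + sqrt(12419) = 663 + sqrt(12419)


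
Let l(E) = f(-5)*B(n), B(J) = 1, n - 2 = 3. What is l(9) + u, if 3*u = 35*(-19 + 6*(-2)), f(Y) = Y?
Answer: -1100/3 ≈ -366.67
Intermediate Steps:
n = 5 (n = 2 + 3 = 5)
l(E) = -5 (l(E) = -5*1 = -5)
u = -1085/3 (u = (35*(-19 + 6*(-2)))/3 = (35*(-19 - 12))/3 = (35*(-31))/3 = (⅓)*(-1085) = -1085/3 ≈ -361.67)
l(9) + u = -5 - 1085/3 = -1100/3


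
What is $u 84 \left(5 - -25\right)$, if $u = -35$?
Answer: $-88200$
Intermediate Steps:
$u 84 \left(5 - -25\right) = \left(-35\right) 84 \left(5 - -25\right) = - 2940 \left(5 + 25\right) = \left(-2940\right) 30 = -88200$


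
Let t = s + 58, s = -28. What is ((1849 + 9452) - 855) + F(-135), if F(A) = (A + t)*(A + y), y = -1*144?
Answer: 39741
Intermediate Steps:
y = -144
t = 30 (t = -28 + 58 = 30)
F(A) = (-144 + A)*(30 + A) (F(A) = (A + 30)*(A - 144) = (30 + A)*(-144 + A) = (-144 + A)*(30 + A))
((1849 + 9452) - 855) + F(-135) = ((1849 + 9452) - 855) + (-4320 + (-135)² - 114*(-135)) = (11301 - 855) + (-4320 + 18225 + 15390) = 10446 + 29295 = 39741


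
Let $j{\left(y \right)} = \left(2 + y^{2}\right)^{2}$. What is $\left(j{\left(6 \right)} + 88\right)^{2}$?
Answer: $2347024$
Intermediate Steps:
$\left(j{\left(6 \right)} + 88\right)^{2} = \left(\left(2 + 6^{2}\right)^{2} + 88\right)^{2} = \left(\left(2 + 36\right)^{2} + 88\right)^{2} = \left(38^{2} + 88\right)^{2} = \left(1444 + 88\right)^{2} = 1532^{2} = 2347024$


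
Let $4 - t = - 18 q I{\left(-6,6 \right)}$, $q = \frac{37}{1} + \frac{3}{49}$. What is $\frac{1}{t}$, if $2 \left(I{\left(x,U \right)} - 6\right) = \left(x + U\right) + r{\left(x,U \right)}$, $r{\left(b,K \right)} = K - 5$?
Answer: $\frac{49}{212668} \approx 0.00023041$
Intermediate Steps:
$r{\left(b,K \right)} = -5 + K$ ($r{\left(b,K \right)} = K - 5 = -5 + K$)
$I{\left(x,U \right)} = \frac{7}{2} + U + \frac{x}{2}$ ($I{\left(x,U \right)} = 6 + \frac{\left(x + U\right) + \left(-5 + U\right)}{2} = 6 + \frac{\left(U + x\right) + \left(-5 + U\right)}{2} = 6 + \frac{-5 + x + 2 U}{2} = 6 + \left(- \frac{5}{2} + U + \frac{x}{2}\right) = \frac{7}{2} + U + \frac{x}{2}$)
$q = \frac{1816}{49}$ ($q = 37 \cdot 1 + 3 \cdot \frac{1}{49} = 37 + \frac{3}{49} = \frac{1816}{49} \approx 37.061$)
$t = \frac{212668}{49}$ ($t = 4 - \left(-18\right) \frac{1816}{49} \left(\frac{7}{2} + 6 + \frac{1}{2} \left(-6\right)\right) = 4 - - \frac{32688 \left(\frac{7}{2} + 6 - 3\right)}{49} = 4 - \left(- \frac{32688}{49}\right) \frac{13}{2} = 4 - - \frac{212472}{49} = 4 + \frac{212472}{49} = \frac{212668}{49} \approx 4340.2$)
$\frac{1}{t} = \frac{1}{\frac{212668}{49}} = \frac{49}{212668}$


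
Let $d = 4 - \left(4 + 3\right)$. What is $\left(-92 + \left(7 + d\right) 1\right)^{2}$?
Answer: $7744$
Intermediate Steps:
$d = -3$ ($d = 4 - 7 = -3$)
$\left(-92 + \left(7 + d\right) 1\right)^{2} = \left(-92 + \left(7 - 3\right) 1\right)^{2} = \left(-92 + 4 \cdot 1\right)^{2} = \left(-92 + 4\right)^{2} = \left(-88\right)^{2} = 7744$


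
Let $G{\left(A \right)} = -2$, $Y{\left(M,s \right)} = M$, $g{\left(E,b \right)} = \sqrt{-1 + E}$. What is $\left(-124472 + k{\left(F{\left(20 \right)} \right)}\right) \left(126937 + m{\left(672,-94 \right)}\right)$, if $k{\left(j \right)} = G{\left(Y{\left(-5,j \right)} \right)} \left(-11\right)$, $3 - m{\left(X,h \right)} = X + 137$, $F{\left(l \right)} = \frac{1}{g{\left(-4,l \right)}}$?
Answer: $-15697002950$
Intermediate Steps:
$F{\left(l \right)} = - \frac{i \sqrt{5}}{5}$ ($F{\left(l \right)} = \frac{1}{\sqrt{-1 - 4}} = \frac{1}{\sqrt{-5}} = \frac{1}{i \sqrt{5}} = - \frac{i \sqrt{5}}{5}$)
$m{\left(X,h \right)} = -134 - X$ ($m{\left(X,h \right)} = 3 - \left(X + 137\right) = 3 - \left(137 + X\right) = -134 - X$)
$k{\left(j \right)} = 22$ ($k{\left(j \right)} = \left(-2\right) \left(-11\right) = 22$)
$\left(-124472 + k{\left(F{\left(20 \right)} \right)}\right) \left(126937 + m{\left(672,-94 \right)}\right) = \left(-124472 + 22\right) \left(126937 - 806\right) = - 124450 \left(126937 - 806\right) = \left(-124450\right) 126131 = -15697002950$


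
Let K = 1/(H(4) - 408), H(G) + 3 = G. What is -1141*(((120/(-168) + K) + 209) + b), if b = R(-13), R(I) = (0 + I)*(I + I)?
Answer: -253686843/407 ≈ -6.2331e+5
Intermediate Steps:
H(G) = -3 + G
R(I) = 2*I² (R(I) = I*(2*I) = 2*I²)
K = -1/407 (K = 1/((-3 + 4) - 408) = 1/(1 - 408) = 1/(-407) = -1/407 ≈ -0.0024570)
b = 338 (b = 2*(-13)² = 2*169 = 338)
-1141*(((120/(-168) + K) + 209) + b) = -1141*(((120/(-168) - 1/407) + 209) + 338) = -1141*(((120*(-1/168) - 1/407) + 209) + 338) = -1141*(((-5/7 - 1/407) + 209) + 338) = -1141*((-2042/2849 + 209) + 338) = -1141*(593399/2849 + 338) = -1141*1556361/2849 = -253686843/407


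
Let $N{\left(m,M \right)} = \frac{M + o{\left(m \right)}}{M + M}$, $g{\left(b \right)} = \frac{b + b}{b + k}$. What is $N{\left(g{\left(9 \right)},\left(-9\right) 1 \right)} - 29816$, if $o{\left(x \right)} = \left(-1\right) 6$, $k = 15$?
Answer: $- \frac{178891}{6} \approx -29815.0$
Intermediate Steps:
$g{\left(b \right)} = \frac{2 b}{15 + b}$ ($g{\left(b \right)} = \frac{b + b}{b + 15} = \frac{2 b}{15 + b}$)
$o{\left(x \right)} = -6$
$N{\left(m,M \right)} = \frac{-6 + M}{2 M}$ ($N{\left(m,M \right)} = \frac{M - 6}{M + M} = \frac{-6 + M}{2 M}$)
$N{\left(g{\left(9 \right)},\left(-9\right) 1 \right)} - 29816 = \frac{-6 - 9}{2 \left(\left(-9\right) 1\right)} - 29816 = \frac{-6 - 9}{2 \left(-9\right)} - 29816 = \frac{1}{2} \left(- \frac{1}{9}\right) \left(-15\right) - 29816 = \frac{5}{6} - 29816 = - \frac{178891}{6}$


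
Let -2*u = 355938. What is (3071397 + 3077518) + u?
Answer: 5970946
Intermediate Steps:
u = -177969 (u = -½*355938 = -177969)
(3071397 + 3077518) + u = (3071397 + 3077518) - 177969 = 6148915 - 177969 = 5970946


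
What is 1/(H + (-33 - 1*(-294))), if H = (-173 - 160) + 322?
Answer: 1/250 ≈ 0.0040000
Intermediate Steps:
H = -11 (H = -333 + 322 = -11)
1/(H + (-33 - 1*(-294))) = 1/(-11 + (-33 - 1*(-294))) = 1/(-11 + (-33 + 294)) = 1/(-11 + 261) = 1/250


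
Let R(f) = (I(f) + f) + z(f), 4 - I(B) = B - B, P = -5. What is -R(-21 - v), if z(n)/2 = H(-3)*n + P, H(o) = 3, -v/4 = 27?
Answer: -603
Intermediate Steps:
v = -108 (v = -4*27 = -108)
z(n) = -10 + 6*n (z(n) = 2*(3*n - 5) = 2*(-5 + 3*n) = -10 + 6*n)
I(B) = 4 (I(B) = 4 - (B - B) = 4 - 1*0 = 4 + 0 = 4)
R(f) = -6 + 7*f (R(f) = (4 + f) + (-10 + 6*f) = -6 + 7*f)
-R(-21 - v) = -(-6 + 7*(-21 - 1*(-108))) = -(-6 + 7*(-21 + 108)) = -(-6 + 7*87) = -(-6 + 609) = -1*603 = -603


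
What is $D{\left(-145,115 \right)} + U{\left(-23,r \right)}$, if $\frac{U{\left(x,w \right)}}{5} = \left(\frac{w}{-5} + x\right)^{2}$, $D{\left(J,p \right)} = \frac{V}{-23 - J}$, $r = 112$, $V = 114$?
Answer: $\frac{3143554}{305} \approx 10307.0$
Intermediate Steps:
$D{\left(J,p \right)} = \frac{114}{-23 - J}$
$U{\left(x,w \right)} = 5 \left(x - \frac{w}{5}\right)^{2}$ ($U{\left(x,w \right)} = 5 \left(\frac{w}{-5} + x\right)^{2} = 5 \left(w \left(- \frac{1}{5}\right) + x\right)^{2} = 5 \left(- \frac{w}{5} + x\right)^{2} = 5 \left(x - \frac{w}{5}\right)^{2}$)
$D{\left(-145,115 \right)} + U{\left(-23,r \right)} = - \frac{114}{23 - 145} + \frac{\left(112 - -115\right)^{2}}{5} = - \frac{114}{-122} + \frac{\left(112 + 115\right)^{2}}{5} = \left(-114\right) \left(- \frac{1}{122}\right) + \frac{227^{2}}{5} = \frac{57}{61} + \frac{1}{5} \cdot 51529 = \frac{57}{61} + \frac{51529}{5} = \frac{3143554}{305}$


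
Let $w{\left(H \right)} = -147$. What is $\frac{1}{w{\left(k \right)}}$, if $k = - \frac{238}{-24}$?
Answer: $- \frac{1}{147} \approx -0.0068027$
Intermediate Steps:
$k = \frac{119}{12}$ ($k = \left(-238\right) \left(- \frac{1}{24}\right) = \frac{119}{12} \approx 9.9167$)
$\frac{1}{w{\left(k \right)}} = \frac{1}{-147} = - \frac{1}{147}$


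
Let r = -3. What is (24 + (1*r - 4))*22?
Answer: 374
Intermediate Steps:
(24 + (1*r - 4))*22 = (24 + (1*(-3) - 4))*22 = (24 + (-3 - 4))*22 = (24 - 7)*22 = 17*22 = 374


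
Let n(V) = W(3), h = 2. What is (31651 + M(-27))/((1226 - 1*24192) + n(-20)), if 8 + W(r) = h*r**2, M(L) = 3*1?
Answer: -15827/11478 ≈ -1.3789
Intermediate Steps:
M(L) = 3
W(r) = -8 + 2*r**2
n(V) = 10 (n(V) = -8 + 2*3**2 = -8 + 2*9 = -8 + 18 = 10)
(31651 + M(-27))/((1226 - 1*24192) + n(-20)) = (31651 + 3)/((1226 - 1*24192) + 10) = 31654/((1226 - 24192) + 10) = 31654/(-22966 + 10) = 31654/(-22956) = 31654*(-1/22956) = -15827/11478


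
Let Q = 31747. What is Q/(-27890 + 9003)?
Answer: -31747/18887 ≈ -1.6809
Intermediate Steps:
Q/(-27890 + 9003) = 31747/(-27890 + 9003) = 31747/(-18887) = 31747*(-1/18887) = -31747/18887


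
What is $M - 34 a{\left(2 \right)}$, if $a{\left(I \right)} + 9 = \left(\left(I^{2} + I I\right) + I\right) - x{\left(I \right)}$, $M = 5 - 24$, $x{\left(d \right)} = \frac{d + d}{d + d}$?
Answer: $-19$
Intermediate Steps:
$x{\left(d \right)} = 1$ ($x{\left(d \right)} = \frac{2 d}{2 d} = 2 d \frac{1}{2 d} = 1$)
$M = -19$ ($M = 5 - 24 = -19$)
$a{\left(I \right)} = -10 + I + 2 I^{2}$ ($a{\left(I \right)} = -9 - \left(1 - I - I^{2} - I I\right) = -9 - \left(1 - I - 2 I^{2}\right) = -9 + \left(-1 + I + 2 I^{2}\right) = -10 + I + 2 I^{2}$)
$M - 34 a{\left(2 \right)} = -19 - 34 \left(-10 + 2 + 2 \cdot 2^{2}\right) = -19 - 34 \left(-10 + 2 + 2 \cdot 4\right) = -19 - 34 \left(-10 + 2 + 8\right) = -19 - 0 = -19 + 0 = -19$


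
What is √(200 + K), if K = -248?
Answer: 4*I*√3 ≈ 6.9282*I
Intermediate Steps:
√(200 + K) = √(200 - 248) = √(-48) = 4*I*√3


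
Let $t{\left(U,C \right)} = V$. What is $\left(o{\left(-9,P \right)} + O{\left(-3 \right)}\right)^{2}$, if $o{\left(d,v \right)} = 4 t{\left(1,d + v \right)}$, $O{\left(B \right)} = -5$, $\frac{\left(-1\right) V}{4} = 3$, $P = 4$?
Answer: $2809$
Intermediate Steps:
$V = -12$ ($V = \left(-4\right) 3 = -12$)
$t{\left(U,C \right)} = -12$
$o{\left(d,v \right)} = -48$ ($o{\left(d,v \right)} = 4 \left(-12\right) = -48$)
$\left(o{\left(-9,P \right)} + O{\left(-3 \right)}\right)^{2} = \left(-48 - 5\right)^{2} = \left(-53\right)^{2} = 2809$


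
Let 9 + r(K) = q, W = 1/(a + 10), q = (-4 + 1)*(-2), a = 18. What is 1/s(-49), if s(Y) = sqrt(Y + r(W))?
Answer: -I*sqrt(13)/26 ≈ -0.13867*I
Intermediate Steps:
q = 6 (q = -3*(-2) = 6)
W = 1/28 (W = 1/(18 + 10) = 1/28 ≈ 0.035714)
r(K) = -3 (r(K) = -9 + 6 = -3)
s(Y) = sqrt(-3 + Y) (s(Y) = sqrt(Y - 3) = sqrt(-3 + Y))
1/s(-49) = 1/(sqrt(-3 - 49)) = 1/(sqrt(-52)) = 1/(2*I*sqrt(13)) = -I*sqrt(13)/26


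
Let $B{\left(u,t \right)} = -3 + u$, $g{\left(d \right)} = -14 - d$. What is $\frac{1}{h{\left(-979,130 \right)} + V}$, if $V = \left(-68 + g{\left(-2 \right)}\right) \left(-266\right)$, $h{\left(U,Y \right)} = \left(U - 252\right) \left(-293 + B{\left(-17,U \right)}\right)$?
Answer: $\frac{1}{406583} \approx 2.4595 \cdot 10^{-6}$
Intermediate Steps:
$h{\left(U,Y \right)} = 78876 - 313 U$ ($h{\left(U,Y \right)} = \left(U - 252\right) \left(-293 - 20\right) = \left(-252 + U\right) \left(-293 - 20\right) = \left(-252 + U\right) \left(-313\right) = 78876 - 313 U$)
$V = 21280$ ($V = \left(-68 - 12\right) \left(-266\right) = \left(-80\right) \left(-266\right) = 21280$)
$\frac{1}{h{\left(-979,130 \right)} + V} = \frac{1}{\left(78876 - -306427\right) + 21280} = \frac{1}{\left(78876 + 306427\right) + 21280} = \frac{1}{385303 + 21280} = \frac{1}{406583}$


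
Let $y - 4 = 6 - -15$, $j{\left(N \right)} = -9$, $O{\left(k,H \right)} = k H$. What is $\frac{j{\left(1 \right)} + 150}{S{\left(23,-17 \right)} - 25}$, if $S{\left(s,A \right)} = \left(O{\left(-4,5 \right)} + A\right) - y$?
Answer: $- \frac{47}{29} \approx -1.6207$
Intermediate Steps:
$O{\left(k,H \right)} = H k$
$y = 25$ ($y = 4 + \left(6 - -15\right) = 4 + \left(6 + 15\right) = 4 + 21 = 25$)
$S{\left(s,A \right)} = -45 + A$ ($S{\left(s,A \right)} = \left(5 \left(-4\right) + A\right) - 25 = \left(-20 + A\right) - 25 = -45 + A$)
$\frac{j{\left(1 \right)} + 150}{S{\left(23,-17 \right)} - 25} = \frac{-9 + 150}{\left(-45 - 17\right) - 25} = \frac{141}{-62 - 25} = \frac{141}{-87} = 141 \left(- \frac{1}{87}\right) = - \frac{47}{29}$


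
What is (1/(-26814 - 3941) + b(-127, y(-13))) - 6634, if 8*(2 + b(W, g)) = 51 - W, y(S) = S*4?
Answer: -813623529/123020 ≈ -6613.8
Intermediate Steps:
y(S) = 4*S
b(W, g) = 35/8 - W/8 (b(W, g) = -2 + (51 - W)/8 = -2 + (51/8 - W/8) = 35/8 - W/8)
(1/(-26814 - 3941) + b(-127, y(-13))) - 6634 = (1/(-26814 - 3941) + (35/8 - 1/8*(-127))) - 6634 = (1/(-30755) + (35/8 + 127/8)) - 6634 = (-1/30755 + 81/4) - 6634 = 2491151/123020 - 6634 = -813623529/123020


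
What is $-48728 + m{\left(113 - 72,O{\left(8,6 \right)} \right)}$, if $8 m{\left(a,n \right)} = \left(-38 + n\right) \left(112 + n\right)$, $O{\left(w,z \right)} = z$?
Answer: $-49200$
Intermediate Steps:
$m{\left(a,n \right)} = \frac{\left(-38 + n\right) \left(112 + n\right)}{8}$
$-48728 + m{\left(113 - 72,O{\left(8,6 \right)} \right)} = -48728 + \left(-532 + \frac{6^{2}}{8} + \frac{37}{4} \cdot 6\right) = -48728 + \left(-532 + \frac{1}{8} \cdot 36 + \frac{111}{2}\right) = -48728 + \left(-532 + \frac{9}{2} + \frac{111}{2}\right) = -48728 - 472 = -49200$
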